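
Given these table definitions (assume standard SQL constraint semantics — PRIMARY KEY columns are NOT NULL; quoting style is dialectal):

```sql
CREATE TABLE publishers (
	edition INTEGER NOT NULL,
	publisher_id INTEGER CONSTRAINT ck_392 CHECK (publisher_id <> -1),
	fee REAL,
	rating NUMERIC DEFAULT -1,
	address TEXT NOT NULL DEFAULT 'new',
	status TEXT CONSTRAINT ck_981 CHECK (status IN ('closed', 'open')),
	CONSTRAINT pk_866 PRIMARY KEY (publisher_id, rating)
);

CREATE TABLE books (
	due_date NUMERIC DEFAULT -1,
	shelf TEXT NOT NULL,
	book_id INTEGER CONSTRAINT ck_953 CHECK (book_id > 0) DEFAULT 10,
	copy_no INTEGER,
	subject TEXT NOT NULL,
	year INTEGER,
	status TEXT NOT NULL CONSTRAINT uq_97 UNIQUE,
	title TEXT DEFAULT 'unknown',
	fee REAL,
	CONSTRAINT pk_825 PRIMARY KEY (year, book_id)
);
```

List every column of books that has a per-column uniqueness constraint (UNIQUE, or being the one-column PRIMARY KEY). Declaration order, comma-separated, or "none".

- due_date: no UNIQUE or single-column PK constraint.
- shelf: no UNIQUE or single-column PK constraint.
- book_id: part of a composite PRIMARY KEY — only the tuple is unique, not this column on its own.
- copy_no: no UNIQUE or single-column PK constraint.
- subject: no UNIQUE or single-column PK constraint.
- year: part of a composite PRIMARY KEY — only the tuple is unique, not this column on its own.
- status: declared UNIQUE → unique.
- title: no UNIQUE or single-column PK constraint.
- fee: no UNIQUE or single-column PK constraint.

status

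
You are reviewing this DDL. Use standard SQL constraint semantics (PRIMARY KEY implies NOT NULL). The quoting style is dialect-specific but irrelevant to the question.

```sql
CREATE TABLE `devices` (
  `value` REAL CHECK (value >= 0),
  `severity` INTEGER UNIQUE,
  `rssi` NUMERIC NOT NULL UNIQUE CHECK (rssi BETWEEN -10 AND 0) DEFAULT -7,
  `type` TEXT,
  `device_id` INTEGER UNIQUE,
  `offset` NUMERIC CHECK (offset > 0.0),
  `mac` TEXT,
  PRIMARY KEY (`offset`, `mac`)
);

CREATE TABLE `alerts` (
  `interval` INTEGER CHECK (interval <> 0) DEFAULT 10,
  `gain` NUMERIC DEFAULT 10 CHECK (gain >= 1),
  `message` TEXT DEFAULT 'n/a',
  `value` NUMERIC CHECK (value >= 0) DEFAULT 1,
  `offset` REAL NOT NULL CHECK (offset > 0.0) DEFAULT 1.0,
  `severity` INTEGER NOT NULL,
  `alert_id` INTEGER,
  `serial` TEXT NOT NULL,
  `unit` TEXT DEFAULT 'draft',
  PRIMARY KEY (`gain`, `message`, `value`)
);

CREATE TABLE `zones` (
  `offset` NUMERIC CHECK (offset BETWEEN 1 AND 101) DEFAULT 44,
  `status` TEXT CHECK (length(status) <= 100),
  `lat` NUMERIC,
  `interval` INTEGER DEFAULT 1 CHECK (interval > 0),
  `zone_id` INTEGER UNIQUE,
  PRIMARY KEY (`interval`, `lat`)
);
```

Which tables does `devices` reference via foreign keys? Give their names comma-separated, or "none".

No column in devices has a REFERENCES clause.

none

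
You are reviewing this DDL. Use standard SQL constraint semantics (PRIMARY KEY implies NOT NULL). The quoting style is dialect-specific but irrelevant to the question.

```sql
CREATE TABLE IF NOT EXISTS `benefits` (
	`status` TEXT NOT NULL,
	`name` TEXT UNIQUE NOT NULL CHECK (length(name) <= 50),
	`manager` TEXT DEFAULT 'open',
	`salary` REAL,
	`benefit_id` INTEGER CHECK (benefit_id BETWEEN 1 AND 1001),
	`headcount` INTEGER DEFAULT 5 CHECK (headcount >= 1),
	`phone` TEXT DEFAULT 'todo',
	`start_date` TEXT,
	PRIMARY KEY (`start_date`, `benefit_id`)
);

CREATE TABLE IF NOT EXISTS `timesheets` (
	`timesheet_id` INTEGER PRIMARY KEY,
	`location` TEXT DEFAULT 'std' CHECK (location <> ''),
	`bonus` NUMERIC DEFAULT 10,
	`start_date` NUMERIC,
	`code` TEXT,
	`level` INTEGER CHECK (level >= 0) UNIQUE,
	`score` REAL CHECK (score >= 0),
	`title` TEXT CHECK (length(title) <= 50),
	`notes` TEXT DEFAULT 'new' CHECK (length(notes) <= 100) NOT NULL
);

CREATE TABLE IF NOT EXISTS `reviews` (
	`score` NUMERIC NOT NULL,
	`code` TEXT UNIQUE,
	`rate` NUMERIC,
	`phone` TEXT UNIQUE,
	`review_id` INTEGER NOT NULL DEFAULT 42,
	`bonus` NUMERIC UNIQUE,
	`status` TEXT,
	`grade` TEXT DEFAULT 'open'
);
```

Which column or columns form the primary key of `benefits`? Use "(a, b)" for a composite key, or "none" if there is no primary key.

A table-level PRIMARY KEY clause names 2 columns: start_date, benefit_id.
This is a composite key — the combination is unique, not each column individually.

(start_date, benefit_id)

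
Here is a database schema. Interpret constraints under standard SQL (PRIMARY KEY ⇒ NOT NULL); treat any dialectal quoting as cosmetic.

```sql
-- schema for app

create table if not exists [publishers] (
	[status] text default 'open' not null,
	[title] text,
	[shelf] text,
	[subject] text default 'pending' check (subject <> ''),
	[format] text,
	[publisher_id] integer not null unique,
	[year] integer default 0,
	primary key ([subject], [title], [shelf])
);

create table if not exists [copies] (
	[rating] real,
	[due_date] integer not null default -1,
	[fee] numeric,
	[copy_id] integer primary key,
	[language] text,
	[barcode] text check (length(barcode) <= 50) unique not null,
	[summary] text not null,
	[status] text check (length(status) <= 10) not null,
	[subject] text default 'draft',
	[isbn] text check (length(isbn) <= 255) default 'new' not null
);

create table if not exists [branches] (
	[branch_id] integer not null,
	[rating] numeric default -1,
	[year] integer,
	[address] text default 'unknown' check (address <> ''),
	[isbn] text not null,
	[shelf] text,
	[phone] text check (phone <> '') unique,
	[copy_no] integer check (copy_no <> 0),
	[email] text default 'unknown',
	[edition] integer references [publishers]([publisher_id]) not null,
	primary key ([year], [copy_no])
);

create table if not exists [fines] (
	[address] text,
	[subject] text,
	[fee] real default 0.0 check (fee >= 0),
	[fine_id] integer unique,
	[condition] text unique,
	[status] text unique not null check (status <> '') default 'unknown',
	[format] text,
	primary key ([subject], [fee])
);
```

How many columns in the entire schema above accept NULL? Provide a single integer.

15

publishers: 2 nullable (format, year — PK (subject, title, shelf) and explicit NOT NULL columns excluded).
copies: 4 nullable (rating, fee, language, subject — PK (copy_id) and explicit NOT NULL columns excluded).
branches: 5 nullable (rating, address, shelf, phone, email — PK (year, copy_no) and explicit NOT NULL columns excluded).
fines: 4 nullable (address, fine_id, condition, format — PK (subject, fee) and explicit NOT NULL columns excluded).
Total: 2 + 4 + 5 + 4 = 15.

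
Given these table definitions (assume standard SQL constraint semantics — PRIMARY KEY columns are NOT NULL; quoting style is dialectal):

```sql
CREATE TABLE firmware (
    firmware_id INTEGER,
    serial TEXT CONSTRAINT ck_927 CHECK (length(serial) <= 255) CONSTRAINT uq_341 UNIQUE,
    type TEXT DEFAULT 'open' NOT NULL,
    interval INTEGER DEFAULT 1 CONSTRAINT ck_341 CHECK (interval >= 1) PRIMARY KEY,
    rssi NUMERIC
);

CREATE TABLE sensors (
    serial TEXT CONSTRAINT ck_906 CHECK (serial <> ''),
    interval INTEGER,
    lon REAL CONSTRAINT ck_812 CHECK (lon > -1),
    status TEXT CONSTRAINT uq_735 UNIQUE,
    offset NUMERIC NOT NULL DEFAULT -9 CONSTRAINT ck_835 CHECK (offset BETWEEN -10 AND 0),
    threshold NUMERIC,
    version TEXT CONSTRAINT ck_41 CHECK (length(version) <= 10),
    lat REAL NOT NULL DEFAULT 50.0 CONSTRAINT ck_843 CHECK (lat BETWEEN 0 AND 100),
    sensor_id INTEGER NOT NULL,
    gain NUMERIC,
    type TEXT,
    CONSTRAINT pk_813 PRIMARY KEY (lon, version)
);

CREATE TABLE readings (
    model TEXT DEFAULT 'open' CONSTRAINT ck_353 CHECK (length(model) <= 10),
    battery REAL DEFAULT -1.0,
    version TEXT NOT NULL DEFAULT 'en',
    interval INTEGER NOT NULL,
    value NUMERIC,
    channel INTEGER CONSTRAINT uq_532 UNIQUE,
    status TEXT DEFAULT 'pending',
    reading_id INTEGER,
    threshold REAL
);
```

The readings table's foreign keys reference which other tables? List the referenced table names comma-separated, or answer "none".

No column in readings has a REFERENCES clause.

none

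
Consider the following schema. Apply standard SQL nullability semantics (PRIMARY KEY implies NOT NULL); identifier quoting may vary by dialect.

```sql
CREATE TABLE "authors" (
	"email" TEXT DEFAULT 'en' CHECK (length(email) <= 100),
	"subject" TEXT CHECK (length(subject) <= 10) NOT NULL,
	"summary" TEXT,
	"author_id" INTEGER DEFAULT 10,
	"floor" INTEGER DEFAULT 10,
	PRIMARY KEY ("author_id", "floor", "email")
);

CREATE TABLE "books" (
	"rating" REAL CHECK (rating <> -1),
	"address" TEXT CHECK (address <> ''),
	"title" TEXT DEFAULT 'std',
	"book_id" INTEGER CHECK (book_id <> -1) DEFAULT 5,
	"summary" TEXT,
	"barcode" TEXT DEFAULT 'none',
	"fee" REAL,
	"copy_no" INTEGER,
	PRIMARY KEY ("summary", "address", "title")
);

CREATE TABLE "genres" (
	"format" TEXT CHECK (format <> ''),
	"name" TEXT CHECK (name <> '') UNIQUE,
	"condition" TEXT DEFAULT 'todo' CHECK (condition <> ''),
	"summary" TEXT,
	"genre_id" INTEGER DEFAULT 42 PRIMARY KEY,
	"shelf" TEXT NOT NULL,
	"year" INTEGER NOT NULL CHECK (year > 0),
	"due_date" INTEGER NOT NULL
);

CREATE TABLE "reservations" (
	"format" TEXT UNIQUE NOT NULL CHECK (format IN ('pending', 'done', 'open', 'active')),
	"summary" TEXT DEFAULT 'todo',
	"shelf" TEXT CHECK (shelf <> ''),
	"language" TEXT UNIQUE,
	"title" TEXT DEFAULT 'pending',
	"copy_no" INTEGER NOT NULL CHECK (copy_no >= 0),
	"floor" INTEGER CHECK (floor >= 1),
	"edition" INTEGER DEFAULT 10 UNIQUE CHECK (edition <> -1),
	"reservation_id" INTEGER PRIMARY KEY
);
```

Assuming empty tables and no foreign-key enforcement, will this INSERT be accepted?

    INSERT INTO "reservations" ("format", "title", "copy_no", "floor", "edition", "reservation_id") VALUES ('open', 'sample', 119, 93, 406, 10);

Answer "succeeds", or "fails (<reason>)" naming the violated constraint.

succeeds

NOT NULL columns: copy_no is supplied; format is supplied; reservation_id is supplied.
CHECK constraints: 'open' satisfies (format IN ('pending', 'done', 'open', 'active')); 119 satisfies (copy_no >= 0); 93 satisfies (floor >= 1); 406 satisfies (edition <> -1).
No constraint is violated.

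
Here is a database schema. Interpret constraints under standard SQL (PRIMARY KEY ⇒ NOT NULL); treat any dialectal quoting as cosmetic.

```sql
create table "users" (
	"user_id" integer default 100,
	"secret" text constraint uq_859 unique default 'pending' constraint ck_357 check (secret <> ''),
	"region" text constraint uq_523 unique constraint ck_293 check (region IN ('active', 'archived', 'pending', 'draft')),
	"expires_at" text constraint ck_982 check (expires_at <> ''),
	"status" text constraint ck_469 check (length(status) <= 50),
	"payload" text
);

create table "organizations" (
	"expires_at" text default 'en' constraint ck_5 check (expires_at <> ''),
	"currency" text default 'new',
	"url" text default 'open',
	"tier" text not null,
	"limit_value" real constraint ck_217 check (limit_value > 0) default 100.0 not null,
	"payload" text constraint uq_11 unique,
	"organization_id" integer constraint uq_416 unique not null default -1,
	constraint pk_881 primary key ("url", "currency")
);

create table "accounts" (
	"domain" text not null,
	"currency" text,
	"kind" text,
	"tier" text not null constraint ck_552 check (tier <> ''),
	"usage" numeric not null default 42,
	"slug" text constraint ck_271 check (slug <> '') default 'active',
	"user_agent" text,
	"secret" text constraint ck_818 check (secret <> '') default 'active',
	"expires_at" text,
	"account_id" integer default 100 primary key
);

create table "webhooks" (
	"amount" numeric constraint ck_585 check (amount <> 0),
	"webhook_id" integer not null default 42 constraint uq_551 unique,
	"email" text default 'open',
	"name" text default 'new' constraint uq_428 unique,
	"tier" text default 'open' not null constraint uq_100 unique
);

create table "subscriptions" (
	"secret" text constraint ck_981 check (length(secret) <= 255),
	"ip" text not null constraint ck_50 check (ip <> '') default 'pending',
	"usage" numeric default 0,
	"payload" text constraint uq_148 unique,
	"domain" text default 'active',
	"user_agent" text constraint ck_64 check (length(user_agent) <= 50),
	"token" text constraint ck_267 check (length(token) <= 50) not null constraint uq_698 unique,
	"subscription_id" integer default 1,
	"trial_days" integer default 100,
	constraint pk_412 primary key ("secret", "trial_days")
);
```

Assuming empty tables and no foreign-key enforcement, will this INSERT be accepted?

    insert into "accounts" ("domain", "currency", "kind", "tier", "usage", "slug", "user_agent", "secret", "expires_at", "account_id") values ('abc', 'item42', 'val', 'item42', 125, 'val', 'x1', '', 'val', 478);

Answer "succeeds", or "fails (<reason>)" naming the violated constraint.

The value '' for secret violates CHECK (secret <> '').

fails (CHECK on secret)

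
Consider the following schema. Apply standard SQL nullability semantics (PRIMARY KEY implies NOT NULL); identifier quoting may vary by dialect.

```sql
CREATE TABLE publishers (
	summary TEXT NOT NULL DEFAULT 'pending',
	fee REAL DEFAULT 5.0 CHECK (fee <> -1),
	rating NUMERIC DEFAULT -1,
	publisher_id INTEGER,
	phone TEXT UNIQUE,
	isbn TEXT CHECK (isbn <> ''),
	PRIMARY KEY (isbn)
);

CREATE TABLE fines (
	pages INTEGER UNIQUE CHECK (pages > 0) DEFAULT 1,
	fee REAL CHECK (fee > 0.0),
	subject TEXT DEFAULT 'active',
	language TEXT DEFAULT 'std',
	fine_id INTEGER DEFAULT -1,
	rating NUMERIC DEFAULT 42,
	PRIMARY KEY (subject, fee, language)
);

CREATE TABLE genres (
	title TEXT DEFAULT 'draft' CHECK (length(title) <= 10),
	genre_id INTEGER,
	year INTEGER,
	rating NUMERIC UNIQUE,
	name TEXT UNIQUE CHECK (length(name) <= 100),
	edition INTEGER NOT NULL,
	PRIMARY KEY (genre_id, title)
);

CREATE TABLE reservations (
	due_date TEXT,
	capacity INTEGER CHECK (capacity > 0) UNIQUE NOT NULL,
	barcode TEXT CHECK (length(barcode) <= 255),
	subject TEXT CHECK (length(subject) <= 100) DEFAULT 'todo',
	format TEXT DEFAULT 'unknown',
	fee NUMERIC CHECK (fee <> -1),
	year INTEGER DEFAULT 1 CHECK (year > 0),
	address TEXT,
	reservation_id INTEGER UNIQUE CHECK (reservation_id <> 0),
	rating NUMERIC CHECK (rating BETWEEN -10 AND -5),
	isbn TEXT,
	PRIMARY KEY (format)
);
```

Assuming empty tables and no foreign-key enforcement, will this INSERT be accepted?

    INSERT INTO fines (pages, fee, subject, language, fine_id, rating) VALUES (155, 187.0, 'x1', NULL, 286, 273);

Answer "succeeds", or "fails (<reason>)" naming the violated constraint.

fails (NOT NULL on language)

language is explicitly set to NULL, but language is part of the PRIMARY KEY (implied NOT NULL).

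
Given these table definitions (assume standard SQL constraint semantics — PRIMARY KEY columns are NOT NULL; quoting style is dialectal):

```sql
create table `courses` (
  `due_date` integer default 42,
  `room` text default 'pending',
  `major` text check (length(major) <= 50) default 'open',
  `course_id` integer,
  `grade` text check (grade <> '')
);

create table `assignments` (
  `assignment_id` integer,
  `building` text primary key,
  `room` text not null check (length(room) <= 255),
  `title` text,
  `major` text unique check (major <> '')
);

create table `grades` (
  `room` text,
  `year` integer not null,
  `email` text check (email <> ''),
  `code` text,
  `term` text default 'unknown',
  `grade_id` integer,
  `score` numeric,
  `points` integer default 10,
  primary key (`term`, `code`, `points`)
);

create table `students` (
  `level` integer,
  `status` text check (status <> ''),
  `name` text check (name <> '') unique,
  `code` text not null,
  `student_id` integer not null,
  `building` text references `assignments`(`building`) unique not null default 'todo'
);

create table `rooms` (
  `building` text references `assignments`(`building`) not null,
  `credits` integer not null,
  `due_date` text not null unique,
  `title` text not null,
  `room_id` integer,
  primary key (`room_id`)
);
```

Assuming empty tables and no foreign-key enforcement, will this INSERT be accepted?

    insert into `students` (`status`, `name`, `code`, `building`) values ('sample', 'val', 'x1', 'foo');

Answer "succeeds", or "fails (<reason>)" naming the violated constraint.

student_id is omitted from the column list and has no DEFAULT, so it would receive NULL.
But student_id is declared NOT NULL.

fails (NOT NULL on student_id)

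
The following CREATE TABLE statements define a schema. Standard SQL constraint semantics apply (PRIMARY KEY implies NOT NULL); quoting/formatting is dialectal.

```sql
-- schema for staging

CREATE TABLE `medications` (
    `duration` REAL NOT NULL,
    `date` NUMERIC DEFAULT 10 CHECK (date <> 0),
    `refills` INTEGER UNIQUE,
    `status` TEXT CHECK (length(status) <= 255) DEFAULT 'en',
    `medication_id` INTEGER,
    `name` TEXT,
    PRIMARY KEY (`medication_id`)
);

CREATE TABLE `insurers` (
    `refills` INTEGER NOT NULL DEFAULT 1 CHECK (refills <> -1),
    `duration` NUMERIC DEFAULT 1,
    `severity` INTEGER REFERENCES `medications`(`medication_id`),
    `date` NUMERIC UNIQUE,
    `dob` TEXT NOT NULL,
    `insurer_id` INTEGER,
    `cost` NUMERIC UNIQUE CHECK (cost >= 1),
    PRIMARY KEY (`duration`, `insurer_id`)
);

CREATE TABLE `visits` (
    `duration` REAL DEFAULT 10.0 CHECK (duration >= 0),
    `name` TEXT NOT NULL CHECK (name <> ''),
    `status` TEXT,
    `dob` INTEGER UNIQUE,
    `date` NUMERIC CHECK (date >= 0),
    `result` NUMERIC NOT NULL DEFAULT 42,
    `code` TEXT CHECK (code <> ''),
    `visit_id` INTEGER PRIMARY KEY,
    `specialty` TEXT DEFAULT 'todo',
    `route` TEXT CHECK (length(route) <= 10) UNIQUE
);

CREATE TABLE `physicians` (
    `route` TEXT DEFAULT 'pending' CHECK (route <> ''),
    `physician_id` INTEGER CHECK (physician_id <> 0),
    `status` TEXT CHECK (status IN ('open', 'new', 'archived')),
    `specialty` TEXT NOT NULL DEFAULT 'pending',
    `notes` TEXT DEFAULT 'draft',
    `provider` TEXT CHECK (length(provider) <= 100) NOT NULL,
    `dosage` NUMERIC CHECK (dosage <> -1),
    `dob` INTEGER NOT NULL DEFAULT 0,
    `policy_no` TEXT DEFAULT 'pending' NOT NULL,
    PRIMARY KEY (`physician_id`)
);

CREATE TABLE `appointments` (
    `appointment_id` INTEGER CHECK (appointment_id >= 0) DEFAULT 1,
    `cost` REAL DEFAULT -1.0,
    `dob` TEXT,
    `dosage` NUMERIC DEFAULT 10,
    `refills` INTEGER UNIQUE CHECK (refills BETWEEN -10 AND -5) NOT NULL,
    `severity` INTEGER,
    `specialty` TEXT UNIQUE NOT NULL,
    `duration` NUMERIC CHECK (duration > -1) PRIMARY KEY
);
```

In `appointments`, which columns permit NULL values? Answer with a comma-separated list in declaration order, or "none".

appointment_id, cost, dob, dosage, severity

- appointment_id: CHECK does not forbid NULL (a CHECK constraint passes when its expression is NULL) → nullable.
- cost: DEFAULT only fills an omitted column; an explicit NULL is still allowed → nullable.
- dob: no NOT NULL constraint applies → nullable.
- dosage: DEFAULT only fills an omitted column; an explicit NULL is still allowed → nullable.
- refills: declared NOT NULL → not nullable.
- severity: no NOT NULL constraint applies → nullable.
- specialty: declared NOT NULL → not nullable.
- duration: part of the PRIMARY KEY, which implies NOT NULL → not nullable.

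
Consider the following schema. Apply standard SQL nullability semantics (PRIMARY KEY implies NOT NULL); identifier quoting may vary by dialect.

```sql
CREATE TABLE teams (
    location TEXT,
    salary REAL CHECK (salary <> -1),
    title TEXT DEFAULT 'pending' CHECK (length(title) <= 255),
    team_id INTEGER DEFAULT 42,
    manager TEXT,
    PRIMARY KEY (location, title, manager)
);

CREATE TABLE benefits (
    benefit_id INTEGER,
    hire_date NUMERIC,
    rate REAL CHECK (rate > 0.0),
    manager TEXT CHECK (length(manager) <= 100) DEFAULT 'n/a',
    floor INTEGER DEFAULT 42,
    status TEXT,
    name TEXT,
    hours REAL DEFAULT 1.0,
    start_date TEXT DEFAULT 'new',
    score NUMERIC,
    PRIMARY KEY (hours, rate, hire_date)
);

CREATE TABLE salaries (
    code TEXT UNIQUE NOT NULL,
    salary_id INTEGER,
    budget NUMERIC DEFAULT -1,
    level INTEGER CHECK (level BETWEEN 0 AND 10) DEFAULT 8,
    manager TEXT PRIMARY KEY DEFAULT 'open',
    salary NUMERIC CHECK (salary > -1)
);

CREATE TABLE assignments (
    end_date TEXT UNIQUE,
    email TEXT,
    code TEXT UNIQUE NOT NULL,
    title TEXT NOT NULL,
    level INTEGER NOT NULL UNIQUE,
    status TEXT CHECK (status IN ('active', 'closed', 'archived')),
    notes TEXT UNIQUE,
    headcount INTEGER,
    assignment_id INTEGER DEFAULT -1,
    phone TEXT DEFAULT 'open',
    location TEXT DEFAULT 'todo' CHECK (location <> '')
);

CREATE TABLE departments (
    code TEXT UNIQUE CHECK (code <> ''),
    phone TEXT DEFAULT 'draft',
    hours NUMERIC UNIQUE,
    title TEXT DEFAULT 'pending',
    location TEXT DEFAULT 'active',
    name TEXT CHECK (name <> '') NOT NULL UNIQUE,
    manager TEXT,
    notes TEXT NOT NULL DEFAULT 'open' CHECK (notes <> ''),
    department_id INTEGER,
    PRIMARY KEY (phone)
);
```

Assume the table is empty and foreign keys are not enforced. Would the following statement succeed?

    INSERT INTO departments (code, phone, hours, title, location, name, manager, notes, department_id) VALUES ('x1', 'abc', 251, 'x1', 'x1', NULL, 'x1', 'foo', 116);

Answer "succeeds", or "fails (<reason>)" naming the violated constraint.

name is explicitly set to NULL, but name is declared NOT NULL.

fails (NOT NULL on name)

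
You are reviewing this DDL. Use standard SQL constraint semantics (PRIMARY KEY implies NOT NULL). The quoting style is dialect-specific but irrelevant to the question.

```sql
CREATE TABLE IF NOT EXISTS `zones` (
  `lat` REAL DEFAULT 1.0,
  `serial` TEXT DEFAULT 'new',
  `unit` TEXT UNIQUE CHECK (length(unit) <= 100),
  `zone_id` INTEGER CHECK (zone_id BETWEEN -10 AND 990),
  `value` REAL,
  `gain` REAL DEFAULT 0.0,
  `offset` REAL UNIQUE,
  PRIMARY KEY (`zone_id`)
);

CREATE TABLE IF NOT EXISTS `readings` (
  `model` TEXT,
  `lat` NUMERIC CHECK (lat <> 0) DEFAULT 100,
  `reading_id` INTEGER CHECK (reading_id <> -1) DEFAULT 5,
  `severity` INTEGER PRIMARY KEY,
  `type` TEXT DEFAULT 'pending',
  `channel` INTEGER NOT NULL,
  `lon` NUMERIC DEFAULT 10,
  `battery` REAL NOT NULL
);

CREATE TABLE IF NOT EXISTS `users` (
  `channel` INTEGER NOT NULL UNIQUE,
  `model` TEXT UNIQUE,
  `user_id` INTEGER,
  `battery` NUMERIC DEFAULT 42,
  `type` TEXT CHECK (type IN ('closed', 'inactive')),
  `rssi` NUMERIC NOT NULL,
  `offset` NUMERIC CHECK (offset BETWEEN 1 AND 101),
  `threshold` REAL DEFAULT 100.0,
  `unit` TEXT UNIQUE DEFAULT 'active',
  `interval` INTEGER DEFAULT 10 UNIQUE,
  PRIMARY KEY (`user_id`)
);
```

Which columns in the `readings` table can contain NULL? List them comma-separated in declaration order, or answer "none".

model, lat, reading_id, type, lon

- model: no NOT NULL constraint applies → nullable.
- lat: CHECK does not forbid NULL (a CHECK constraint passes when its expression is NULL) → nullable.
- reading_id: CHECK does not forbid NULL (a CHECK constraint passes when its expression is NULL) → nullable.
- severity: part of the PRIMARY KEY, which implies NOT NULL → not nullable.
- type: DEFAULT only fills an omitted column; an explicit NULL is still allowed → nullable.
- channel: declared NOT NULL → not nullable.
- lon: DEFAULT only fills an omitted column; an explicit NULL is still allowed → nullable.
- battery: declared NOT NULL → not nullable.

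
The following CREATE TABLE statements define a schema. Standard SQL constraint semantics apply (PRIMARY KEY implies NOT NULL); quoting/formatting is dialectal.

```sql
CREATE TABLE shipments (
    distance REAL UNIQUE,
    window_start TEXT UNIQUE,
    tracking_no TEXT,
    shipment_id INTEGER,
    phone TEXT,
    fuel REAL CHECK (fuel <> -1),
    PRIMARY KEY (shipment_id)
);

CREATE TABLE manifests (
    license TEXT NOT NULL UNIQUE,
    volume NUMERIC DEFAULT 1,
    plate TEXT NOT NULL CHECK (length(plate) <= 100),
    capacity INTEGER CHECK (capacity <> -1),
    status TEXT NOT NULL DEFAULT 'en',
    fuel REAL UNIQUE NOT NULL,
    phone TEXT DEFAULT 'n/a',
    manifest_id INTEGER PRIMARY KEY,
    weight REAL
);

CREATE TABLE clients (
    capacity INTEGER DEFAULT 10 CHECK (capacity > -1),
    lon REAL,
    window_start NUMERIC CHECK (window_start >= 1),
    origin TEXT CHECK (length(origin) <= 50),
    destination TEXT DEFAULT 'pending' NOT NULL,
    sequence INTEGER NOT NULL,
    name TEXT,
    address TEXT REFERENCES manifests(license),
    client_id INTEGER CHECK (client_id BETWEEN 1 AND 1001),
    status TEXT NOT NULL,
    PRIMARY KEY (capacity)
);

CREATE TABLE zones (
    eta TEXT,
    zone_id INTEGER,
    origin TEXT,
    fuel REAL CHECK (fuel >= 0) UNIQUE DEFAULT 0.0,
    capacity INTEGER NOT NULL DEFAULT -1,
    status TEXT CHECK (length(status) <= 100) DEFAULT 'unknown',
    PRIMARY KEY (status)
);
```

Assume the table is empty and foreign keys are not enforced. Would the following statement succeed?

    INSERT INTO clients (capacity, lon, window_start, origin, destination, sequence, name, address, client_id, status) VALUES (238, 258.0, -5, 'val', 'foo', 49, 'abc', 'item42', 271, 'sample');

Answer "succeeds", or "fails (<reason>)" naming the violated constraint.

fails (CHECK on window_start)

The value -5 for window_start violates CHECK (window_start >= 1).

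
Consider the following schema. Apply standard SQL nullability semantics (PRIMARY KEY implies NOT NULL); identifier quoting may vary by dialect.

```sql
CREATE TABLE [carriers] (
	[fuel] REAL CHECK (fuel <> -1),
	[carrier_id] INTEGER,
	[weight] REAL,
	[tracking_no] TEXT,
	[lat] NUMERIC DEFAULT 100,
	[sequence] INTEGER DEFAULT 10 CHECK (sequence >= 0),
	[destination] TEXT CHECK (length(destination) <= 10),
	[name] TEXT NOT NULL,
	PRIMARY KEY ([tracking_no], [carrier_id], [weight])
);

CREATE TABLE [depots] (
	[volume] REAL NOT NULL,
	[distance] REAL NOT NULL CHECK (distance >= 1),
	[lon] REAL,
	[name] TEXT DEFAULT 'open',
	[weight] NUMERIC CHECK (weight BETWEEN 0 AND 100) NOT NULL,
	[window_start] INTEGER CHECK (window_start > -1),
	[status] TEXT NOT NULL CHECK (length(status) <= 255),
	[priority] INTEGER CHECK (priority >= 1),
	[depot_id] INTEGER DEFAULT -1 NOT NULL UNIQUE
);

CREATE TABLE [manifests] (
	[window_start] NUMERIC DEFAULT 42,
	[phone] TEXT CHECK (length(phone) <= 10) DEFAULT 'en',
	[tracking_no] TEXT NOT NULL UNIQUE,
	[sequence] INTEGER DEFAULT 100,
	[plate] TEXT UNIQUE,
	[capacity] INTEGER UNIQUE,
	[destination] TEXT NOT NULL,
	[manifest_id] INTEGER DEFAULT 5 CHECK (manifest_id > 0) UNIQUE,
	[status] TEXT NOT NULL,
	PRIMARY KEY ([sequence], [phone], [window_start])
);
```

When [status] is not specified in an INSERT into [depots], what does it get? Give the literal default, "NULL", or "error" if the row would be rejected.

status has no DEFAULT clause.
Omitting it would insert NULL, but it is declared NOT NULL, so the INSERT fails.

error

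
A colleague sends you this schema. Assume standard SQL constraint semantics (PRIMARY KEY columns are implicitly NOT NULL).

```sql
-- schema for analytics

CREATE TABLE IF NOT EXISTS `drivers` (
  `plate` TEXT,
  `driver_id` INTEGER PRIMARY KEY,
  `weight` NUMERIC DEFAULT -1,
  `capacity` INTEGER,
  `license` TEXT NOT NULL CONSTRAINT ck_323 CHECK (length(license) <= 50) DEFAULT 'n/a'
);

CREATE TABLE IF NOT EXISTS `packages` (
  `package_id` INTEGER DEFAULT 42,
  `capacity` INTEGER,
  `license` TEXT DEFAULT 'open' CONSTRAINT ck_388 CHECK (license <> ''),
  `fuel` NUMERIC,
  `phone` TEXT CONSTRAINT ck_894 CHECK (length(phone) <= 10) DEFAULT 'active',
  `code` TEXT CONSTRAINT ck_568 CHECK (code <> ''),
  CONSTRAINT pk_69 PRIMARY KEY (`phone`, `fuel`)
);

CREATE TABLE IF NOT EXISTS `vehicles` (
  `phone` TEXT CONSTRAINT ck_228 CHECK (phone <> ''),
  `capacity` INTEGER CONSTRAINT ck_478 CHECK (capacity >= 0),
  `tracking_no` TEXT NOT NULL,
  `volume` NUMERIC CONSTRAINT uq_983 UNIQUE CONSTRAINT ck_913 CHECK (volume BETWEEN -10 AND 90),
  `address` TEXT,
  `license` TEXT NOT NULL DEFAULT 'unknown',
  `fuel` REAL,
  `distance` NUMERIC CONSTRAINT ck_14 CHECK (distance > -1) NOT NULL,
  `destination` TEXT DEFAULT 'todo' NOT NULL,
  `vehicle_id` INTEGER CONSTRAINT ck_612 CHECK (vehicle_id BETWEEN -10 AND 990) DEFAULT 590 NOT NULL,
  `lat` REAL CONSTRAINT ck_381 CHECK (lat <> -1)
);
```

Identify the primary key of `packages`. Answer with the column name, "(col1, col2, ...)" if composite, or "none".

A table-level PRIMARY KEY clause names 2 columns: phone, fuel.
This is a composite key — the combination is unique, not each column individually.

(phone, fuel)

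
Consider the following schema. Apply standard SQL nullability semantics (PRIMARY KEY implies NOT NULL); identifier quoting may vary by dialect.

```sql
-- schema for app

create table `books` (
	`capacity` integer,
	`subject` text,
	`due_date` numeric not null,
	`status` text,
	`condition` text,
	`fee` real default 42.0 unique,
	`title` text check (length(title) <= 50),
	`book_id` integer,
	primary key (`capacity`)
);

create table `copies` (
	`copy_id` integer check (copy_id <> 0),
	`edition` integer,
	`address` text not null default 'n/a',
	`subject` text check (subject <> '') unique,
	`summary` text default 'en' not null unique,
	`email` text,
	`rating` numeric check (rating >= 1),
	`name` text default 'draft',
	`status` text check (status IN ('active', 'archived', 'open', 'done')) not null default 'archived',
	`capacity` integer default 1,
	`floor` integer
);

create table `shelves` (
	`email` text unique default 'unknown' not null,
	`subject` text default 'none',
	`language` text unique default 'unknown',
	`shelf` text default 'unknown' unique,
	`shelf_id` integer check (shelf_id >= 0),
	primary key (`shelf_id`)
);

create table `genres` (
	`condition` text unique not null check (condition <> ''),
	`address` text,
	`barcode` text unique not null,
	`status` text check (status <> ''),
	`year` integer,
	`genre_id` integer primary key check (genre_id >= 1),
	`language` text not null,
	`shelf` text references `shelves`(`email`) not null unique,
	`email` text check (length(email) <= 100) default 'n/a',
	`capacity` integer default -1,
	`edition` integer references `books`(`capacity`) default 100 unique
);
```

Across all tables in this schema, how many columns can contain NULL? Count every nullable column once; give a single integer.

23

books: 6 nullable (subject, status, condition, fee, title, book_id — PK (capacity) and explicit NOT NULL columns excluded).
copies: 8 nullable (copy_id, edition, subject, email, rating, name, capacity, floor — PK none and explicit NOT NULL columns excluded).
shelves: 3 nullable (subject, language, shelf — PK (shelf_id) and explicit NOT NULL columns excluded).
genres: 6 nullable (address, status, year, email, capacity, edition — PK (genre_id) and explicit NOT NULL columns excluded).
Total: 6 + 8 + 3 + 6 = 23.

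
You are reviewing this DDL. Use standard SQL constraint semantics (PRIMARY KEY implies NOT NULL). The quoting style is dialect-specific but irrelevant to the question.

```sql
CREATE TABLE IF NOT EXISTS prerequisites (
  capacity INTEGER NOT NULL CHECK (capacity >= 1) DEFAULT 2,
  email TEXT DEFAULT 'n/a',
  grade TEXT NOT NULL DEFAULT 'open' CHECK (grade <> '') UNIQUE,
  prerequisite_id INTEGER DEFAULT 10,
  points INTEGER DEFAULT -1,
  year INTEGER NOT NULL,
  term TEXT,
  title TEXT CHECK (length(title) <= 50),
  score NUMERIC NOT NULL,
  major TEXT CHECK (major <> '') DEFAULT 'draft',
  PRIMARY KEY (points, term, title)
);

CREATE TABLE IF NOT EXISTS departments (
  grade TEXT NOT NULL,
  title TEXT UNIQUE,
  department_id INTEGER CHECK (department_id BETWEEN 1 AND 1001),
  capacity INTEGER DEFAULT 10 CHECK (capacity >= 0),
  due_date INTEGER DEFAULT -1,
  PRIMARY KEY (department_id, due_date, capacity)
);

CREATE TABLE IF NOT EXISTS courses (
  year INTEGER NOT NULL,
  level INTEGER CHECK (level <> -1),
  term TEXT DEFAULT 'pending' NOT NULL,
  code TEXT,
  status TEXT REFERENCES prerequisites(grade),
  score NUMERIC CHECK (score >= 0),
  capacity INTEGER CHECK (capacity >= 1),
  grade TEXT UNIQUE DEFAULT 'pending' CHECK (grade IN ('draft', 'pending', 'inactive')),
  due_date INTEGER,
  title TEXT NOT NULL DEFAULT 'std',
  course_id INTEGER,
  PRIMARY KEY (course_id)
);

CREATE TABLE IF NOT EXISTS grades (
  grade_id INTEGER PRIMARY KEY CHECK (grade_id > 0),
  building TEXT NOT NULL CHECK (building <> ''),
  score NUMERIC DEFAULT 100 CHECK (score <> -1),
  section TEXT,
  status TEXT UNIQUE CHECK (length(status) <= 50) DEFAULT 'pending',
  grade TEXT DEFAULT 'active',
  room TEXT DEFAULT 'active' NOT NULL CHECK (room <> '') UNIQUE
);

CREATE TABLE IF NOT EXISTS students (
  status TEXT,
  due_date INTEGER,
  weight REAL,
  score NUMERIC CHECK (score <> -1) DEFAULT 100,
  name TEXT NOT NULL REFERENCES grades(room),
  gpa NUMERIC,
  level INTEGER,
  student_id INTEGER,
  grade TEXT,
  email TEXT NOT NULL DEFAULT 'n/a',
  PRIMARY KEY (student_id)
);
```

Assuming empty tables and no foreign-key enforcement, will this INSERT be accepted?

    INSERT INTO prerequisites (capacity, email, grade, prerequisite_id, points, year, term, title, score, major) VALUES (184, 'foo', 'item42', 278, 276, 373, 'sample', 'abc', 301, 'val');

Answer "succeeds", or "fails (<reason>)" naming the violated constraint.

succeeds

NOT NULL columns: capacity is supplied; grade is supplied; points is supplied; score is supplied; term is supplied; title is supplied; year is supplied.
CHECK constraints: 184 satisfies (capacity >= 1); 'item42' satisfies (grade <> ''); 'abc' satisfies (length(title) <= 50); 'val' satisfies (major <> '').
No constraint is violated.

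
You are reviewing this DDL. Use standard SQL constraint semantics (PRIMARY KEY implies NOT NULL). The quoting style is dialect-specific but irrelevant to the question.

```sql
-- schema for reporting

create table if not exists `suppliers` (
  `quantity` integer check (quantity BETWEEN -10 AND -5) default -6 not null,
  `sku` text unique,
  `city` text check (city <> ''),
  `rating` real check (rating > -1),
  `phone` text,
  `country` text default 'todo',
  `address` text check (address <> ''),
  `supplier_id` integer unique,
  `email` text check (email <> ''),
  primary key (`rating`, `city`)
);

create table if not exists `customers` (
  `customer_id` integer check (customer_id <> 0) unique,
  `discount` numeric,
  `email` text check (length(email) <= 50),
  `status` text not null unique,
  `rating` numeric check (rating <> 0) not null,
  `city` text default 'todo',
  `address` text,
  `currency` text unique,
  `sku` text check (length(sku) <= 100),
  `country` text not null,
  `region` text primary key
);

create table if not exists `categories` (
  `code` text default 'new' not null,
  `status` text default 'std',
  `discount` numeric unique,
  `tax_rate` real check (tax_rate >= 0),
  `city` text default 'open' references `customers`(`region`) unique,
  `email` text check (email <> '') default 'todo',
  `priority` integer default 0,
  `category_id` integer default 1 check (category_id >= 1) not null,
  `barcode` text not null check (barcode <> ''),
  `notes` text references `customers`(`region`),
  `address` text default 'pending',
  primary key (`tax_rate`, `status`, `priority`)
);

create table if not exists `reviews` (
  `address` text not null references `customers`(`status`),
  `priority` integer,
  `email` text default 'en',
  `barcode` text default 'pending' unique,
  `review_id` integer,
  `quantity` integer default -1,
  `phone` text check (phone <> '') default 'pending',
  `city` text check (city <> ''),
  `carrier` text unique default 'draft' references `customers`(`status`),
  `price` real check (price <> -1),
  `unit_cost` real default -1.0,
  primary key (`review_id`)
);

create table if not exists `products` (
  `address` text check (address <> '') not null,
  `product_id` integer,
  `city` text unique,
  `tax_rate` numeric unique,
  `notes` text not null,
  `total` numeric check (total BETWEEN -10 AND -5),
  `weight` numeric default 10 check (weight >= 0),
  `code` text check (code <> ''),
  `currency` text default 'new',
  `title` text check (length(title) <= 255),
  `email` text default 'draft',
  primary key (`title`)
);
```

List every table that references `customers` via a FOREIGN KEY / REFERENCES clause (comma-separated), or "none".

categories, reviews

- categories.city references customers(region).
- categories.notes references customers(region).
- reviews.address references customers(status).
- reviews.carrier references customers(status).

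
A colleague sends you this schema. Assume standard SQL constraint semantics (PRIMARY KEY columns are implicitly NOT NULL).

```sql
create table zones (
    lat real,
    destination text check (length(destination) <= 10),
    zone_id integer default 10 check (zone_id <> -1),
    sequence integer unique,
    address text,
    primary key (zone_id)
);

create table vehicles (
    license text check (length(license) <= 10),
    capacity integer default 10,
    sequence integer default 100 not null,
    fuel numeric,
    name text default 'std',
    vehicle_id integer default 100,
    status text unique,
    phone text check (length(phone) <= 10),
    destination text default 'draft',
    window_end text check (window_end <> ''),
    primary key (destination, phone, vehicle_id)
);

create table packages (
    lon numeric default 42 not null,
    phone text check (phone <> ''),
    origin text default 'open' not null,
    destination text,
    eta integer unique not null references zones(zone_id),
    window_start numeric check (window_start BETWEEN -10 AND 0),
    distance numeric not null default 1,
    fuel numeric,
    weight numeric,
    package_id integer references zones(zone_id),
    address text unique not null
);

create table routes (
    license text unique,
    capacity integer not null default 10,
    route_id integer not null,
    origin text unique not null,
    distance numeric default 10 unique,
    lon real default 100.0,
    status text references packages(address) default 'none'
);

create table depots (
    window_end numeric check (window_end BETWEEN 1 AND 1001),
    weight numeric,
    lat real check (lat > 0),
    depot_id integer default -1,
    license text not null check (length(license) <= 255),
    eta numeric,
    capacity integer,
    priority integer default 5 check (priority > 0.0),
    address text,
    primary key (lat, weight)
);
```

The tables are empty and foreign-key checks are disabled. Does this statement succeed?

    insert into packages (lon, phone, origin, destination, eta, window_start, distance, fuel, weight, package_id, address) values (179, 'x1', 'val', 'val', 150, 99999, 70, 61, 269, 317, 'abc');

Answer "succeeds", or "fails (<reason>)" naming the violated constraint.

fails (CHECK on window_start)

The value 99999 for window_start violates CHECK (window_start BETWEEN -10 AND 0).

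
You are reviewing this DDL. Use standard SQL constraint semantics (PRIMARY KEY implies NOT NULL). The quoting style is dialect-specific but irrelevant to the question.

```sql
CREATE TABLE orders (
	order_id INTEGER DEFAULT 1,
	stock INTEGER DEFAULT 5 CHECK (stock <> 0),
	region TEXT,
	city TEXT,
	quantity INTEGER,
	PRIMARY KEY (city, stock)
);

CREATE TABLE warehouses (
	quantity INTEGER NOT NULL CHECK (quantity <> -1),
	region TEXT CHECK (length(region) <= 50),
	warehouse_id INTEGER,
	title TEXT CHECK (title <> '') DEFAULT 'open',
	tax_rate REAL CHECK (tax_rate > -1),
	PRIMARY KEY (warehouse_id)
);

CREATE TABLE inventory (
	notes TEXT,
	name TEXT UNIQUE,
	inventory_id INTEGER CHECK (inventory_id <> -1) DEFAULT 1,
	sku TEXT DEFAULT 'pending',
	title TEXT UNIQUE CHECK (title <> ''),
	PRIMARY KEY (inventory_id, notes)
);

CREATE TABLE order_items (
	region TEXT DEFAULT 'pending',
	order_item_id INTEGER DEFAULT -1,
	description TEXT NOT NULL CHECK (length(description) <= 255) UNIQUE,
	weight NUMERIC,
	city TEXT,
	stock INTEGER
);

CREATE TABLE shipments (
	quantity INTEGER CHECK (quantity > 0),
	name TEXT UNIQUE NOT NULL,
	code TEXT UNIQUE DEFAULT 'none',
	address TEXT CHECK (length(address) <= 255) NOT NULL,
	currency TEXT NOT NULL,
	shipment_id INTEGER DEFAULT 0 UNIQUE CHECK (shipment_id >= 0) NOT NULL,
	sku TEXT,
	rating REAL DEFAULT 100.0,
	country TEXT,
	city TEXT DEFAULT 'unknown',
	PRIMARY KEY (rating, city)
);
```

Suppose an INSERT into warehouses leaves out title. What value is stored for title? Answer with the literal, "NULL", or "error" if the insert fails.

title has an explicit DEFAULT 'open'.
When the column is omitted from an INSERT, that default is used.

'open'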